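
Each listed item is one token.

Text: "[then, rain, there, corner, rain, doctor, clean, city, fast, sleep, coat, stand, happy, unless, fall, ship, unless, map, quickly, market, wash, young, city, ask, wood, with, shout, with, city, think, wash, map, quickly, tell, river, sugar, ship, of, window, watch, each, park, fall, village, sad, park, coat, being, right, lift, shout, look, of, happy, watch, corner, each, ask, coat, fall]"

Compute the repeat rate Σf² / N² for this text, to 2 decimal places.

Frequencies: city:3, coat:3, fall:3, rain:2, corner:2, happy:2, unless:2, ship:2, map:2, quickly:2, wash:2, ask:2, with:2, shout:2, of:2, watch:2, each:2, park:2, then:1, there:1, … (19 more, each freq 1)
Σf² = 108; N² = 3600
Repeat rate = 108 / 3600 = 0.03

0.03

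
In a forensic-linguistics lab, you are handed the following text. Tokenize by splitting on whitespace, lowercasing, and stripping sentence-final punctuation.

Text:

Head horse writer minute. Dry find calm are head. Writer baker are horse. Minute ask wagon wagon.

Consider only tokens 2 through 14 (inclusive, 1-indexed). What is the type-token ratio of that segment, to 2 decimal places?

Segment tokens 2–14: horse, writer, minute, dry, find, calm, are, head, writer, baker, are, horse, minute
Segment N = 13, segment V = 9.
TTR = 9 / 13 = 0.69

0.69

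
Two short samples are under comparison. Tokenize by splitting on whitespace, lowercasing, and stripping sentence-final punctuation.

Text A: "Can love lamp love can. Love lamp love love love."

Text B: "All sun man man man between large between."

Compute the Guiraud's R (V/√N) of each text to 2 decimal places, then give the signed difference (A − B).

-0.82

A: V=3, N=10, R=0.95
B: V=5, N=8, R=1.77
Difference = 0.95 − 1.77 = -0.82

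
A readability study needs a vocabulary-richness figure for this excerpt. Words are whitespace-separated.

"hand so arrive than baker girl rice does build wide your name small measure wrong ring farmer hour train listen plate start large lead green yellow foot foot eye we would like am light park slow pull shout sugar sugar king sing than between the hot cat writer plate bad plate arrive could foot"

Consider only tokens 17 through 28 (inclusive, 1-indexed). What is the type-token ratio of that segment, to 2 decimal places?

0.92

Segment tokens 17–28: farmer, hour, train, listen, plate, start, large, lead, green, yellow, foot, foot
Segment N = 12, segment V = 11.
TTR = 11 / 12 = 0.92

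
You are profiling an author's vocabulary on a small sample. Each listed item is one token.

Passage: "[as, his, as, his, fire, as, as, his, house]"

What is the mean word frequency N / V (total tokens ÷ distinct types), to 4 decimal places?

2.2500

N = 9 tokens, V = 4 types.
Mean frequency = N / V = 9 / 4 = 2.2500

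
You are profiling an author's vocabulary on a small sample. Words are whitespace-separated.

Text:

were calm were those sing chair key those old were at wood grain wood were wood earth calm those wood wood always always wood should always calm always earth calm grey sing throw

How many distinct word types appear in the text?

Distinct types: {always, at, calm, chair, earth, grain, grey, key, old, should, sing, those, throw, were, wood}
V = 15

15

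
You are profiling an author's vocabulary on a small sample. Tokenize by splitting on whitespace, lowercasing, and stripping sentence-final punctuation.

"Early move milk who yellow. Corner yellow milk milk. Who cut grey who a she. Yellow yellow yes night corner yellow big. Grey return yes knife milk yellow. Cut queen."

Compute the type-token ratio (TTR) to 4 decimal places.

0.5333

N = 30 tokens, V = 16 types.
TTR = V / N = 16 / 30 = 0.5333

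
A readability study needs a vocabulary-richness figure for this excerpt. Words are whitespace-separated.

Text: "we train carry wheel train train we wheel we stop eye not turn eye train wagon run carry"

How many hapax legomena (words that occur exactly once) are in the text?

Frequencies: train:4, we:3, carry:2, wheel:2, eye:2, stop:1, not:1, turn:1, wagon:1, run:1
Hapax (freq=1): not, run, stop, turn, wagon

5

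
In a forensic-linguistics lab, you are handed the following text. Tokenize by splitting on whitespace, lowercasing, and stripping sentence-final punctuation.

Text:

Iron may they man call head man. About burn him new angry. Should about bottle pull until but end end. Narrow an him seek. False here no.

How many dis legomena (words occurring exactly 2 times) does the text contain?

Frequencies: man:2, about:2, him:2, end:2, iron:1, may:1, they:1, call:1, head:1, burn:1, new:1, angry:1, should:1, bottle:1, pull:1, until:1, but:1, narrow:1, an:1, seek:1, … (3 more, each freq 1)
Words with frequency 2: about, end, him, man

4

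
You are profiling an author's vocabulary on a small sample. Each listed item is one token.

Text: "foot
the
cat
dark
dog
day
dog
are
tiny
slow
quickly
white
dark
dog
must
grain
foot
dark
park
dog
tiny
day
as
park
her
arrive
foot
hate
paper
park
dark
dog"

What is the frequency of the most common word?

Frequencies: dog:5, dark:4, foot:3, park:3, day:2, tiny:2, the:1, cat:1, are:1, slow:1, quickly:1, white:1, must:1, grain:1, as:1, her:1, arrive:1, hate:1, paper:1
Most common: 'dog' with frequency 5.

5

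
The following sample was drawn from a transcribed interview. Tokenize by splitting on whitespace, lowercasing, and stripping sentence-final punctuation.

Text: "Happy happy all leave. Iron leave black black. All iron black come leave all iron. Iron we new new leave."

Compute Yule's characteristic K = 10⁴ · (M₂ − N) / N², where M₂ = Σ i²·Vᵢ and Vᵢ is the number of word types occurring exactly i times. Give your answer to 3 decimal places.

Frequencies: leave:4, iron:4, all:3, black:3, happy:2, new:2, come:1, we:1
N = 20. Frequency spectrum: V_1=2, V_2=2, V_3=2, V_4=2
M₂ = 1²·2 + 2²·2 + 3²·2 + 4²·2 = 60
K = 10000 × (60 − 20) / 20² = 1000.000

1000.000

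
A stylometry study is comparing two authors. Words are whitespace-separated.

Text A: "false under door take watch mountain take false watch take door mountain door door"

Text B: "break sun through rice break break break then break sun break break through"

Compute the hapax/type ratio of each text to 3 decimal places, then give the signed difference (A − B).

A: hapax=1, V=6, ratio=0.167
B: hapax=2, V=5, ratio=0.400
Difference = 0.167 − 0.400 = -0.233

-0.233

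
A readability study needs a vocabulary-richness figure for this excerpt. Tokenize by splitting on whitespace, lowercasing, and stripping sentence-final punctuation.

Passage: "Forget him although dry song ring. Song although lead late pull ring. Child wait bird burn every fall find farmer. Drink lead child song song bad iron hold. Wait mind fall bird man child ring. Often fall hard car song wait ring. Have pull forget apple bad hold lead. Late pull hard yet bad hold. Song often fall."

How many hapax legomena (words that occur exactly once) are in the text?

14

Frequencies: song:6, ring:4, fall:4, lead:3, pull:3, child:3, wait:3, bad:3, hold:3, forget:2, although:2, late:2, bird:2, often:2, hard:2, him:1, dry:1, burn:1, every:1, find:1, … (9 more, each freq 1)
Hapax (freq=1): apple, burn, car, drink, dry, every, farmer, find, have, him, iron, man, mind, yet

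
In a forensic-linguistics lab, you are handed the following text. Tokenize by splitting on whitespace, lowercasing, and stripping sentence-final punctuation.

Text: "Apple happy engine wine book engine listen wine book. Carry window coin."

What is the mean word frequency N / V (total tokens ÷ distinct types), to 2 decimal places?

N = 12 tokens, V = 9 types.
Mean frequency = N / V = 12 / 9 = 1.33

1.33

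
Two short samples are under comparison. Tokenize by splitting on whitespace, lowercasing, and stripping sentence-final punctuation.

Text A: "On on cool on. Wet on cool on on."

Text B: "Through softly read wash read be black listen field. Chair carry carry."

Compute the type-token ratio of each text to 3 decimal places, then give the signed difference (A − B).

TTR(A) = 3/9 = 0.333
TTR(B) = 10/12 = 0.833
Difference = 0.333 − 0.833 = -0.500

-0.500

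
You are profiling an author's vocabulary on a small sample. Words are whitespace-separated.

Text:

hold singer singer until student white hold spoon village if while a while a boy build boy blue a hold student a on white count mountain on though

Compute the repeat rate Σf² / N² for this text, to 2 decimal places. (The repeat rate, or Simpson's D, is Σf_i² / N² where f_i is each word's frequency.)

Frequencies: a:4, hold:3, singer:2, student:2, white:2, while:2, boy:2, on:2, until:1, spoon:1, village:1, if:1, build:1, blue:1, count:1, mountain:1, though:1
Σf² = 58; N² = 784
Repeat rate = 58 / 784 = 0.07

0.07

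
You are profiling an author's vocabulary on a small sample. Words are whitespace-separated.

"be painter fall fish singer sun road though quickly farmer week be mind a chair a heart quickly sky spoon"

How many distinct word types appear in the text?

17

Distinct types: {a, be, chair, fall, farmer, fish, heart, mind, painter, quickly, road, singer, sky, spoon, sun, though, week}
V = 17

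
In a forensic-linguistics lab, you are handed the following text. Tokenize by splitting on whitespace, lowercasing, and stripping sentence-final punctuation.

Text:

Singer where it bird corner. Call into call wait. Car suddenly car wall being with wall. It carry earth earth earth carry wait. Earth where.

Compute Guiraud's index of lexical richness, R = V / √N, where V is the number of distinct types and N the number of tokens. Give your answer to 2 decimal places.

N = 25, V = 15.
√N = 5.000000
R = 15 / 5.000000 = 3.00

3.00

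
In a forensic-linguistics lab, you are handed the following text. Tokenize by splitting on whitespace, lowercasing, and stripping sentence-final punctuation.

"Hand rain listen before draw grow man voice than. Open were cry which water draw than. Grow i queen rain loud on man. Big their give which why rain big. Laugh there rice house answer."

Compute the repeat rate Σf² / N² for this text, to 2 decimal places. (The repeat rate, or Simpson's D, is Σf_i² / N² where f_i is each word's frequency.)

0.04

Frequencies: rain:3, draw:2, grow:2, man:2, than:2, which:2, big:2, hand:1, listen:1, before:1, voice:1, open:1, were:1, cry:1, water:1, i:1, queen:1, loud:1, on:1, their:1, … (7 more, each freq 1)
Σf² = 53; N² = 1225
Repeat rate = 53 / 1225 = 0.04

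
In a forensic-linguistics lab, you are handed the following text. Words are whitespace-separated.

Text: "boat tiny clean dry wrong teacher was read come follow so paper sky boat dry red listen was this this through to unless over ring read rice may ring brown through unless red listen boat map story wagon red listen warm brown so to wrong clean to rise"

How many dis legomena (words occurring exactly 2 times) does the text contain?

Frequencies: boat:3, red:3, listen:3, to:3, clean:2, dry:2, wrong:2, was:2, read:2, so:2, this:2, through:2, unless:2, ring:2, brown:2, tiny:1, teacher:1, come:1, follow:1, paper:1, … (9 more, each freq 1)
Words with frequency 2: brown, clean, dry, read, ring, so, this, through, unless, was, wrong

11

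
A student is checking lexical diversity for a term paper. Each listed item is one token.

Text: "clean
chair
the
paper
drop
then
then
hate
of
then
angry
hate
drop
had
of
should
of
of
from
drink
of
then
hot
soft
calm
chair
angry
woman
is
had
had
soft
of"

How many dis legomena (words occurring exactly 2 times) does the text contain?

Frequencies: of:6, then:4, had:3, chair:2, drop:2, hate:2, angry:2, soft:2, clean:1, the:1, paper:1, should:1, from:1, drink:1, hot:1, calm:1, woman:1, is:1
Words with frequency 2: angry, chair, drop, hate, soft

5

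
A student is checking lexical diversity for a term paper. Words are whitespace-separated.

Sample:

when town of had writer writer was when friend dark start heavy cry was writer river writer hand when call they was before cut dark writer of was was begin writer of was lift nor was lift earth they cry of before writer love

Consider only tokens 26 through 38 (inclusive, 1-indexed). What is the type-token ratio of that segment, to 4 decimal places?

Segment tokens 26–38: writer, of, was, was, begin, writer, of, was, lift, nor, was, lift, earth
Segment N = 13, segment V = 7.
TTR = 7 / 13 = 0.5385

0.5385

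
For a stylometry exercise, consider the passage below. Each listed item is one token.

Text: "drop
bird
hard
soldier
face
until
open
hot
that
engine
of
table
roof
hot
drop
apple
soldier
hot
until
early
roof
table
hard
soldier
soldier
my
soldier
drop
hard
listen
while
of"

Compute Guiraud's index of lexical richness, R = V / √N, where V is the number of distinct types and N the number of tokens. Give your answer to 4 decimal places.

3.1820

N = 32, V = 18.
√N = 5.656854
R = 18 / 5.656854 = 3.1820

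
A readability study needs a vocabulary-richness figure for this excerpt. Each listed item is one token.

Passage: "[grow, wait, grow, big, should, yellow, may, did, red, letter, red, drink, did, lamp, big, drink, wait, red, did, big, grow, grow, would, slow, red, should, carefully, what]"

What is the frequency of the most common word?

Frequencies: grow:4, red:4, big:3, did:3, wait:2, should:2, drink:2, yellow:1, may:1, letter:1, lamp:1, would:1, slow:1, carefully:1, what:1
Most common: 'grow' with frequency 4.

4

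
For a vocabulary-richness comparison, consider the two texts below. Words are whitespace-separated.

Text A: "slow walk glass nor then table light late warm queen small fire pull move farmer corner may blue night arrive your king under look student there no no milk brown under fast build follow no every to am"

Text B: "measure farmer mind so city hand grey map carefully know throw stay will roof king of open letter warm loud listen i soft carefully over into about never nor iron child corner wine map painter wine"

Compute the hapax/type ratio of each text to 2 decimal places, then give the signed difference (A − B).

A: hapax=33, V=35, ratio=0.94
B: hapax=30, V=33, ratio=0.91
Difference = 0.94 − 0.91 = 0.03

0.03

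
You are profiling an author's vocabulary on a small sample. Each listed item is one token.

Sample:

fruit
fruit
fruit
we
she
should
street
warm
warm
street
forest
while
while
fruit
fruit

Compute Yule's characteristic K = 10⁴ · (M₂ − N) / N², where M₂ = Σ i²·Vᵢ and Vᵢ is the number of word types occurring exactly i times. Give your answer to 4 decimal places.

1155.5556

Frequencies: fruit:5, street:2, warm:2, while:2, we:1, she:1, should:1, forest:1
N = 15. Frequency spectrum: V_1=4, V_2=3, V_5=1
M₂ = 1²·4 + 2²·3 + 5²·1 = 41
K = 10000 × (41 − 15) / 15² = 1155.5556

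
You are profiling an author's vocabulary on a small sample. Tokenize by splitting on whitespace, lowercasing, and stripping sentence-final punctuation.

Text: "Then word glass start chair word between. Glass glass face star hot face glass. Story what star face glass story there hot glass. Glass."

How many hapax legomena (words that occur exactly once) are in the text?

6

Frequencies: glass:7, face:3, word:2, star:2, hot:2, story:2, then:1, start:1, chair:1, between:1, what:1, there:1
Hapax (freq=1): between, chair, start, then, there, what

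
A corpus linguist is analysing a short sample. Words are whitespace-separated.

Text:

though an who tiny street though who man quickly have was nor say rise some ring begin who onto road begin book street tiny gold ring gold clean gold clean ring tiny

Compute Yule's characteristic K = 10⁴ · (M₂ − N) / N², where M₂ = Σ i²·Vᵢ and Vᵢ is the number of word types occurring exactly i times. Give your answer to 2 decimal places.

312.50

Frequencies: who:3, tiny:3, ring:3, gold:3, though:2, street:2, begin:2, clean:2, an:1, man:1, quickly:1, have:1, was:1, nor:1, say:1, rise:1, some:1, onto:1, road:1, book:1
N = 32. Frequency spectrum: V_1=12, V_2=4, V_3=4
M₂ = 1²·12 + 2²·4 + 3²·4 = 64
K = 10000 × (64 − 32) / 32² = 312.50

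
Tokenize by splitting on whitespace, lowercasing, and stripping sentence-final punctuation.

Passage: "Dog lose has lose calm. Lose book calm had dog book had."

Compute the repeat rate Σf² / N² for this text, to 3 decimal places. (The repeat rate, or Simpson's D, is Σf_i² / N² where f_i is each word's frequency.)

Frequencies: lose:3, dog:2, calm:2, book:2, had:2, has:1
Σf² = 26; N² = 144
Repeat rate = 26 / 144 = 0.181

0.181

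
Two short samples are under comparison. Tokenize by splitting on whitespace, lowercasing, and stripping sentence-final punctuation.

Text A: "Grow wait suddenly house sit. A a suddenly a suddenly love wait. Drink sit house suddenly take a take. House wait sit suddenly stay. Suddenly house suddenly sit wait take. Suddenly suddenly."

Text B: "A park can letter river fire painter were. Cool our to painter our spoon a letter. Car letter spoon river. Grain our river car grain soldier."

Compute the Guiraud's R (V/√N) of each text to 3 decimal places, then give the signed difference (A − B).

A: V=10, N=32, R=1.768
B: V=15, N=26, R=2.942
Difference = 1.768 − 2.942 = -1.174

-1.174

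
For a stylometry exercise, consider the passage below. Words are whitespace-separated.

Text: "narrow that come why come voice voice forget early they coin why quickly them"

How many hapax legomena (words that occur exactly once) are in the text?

Frequencies: come:2, why:2, voice:2, narrow:1, that:1, forget:1, early:1, they:1, coin:1, quickly:1, them:1
Hapax (freq=1): coin, early, forget, narrow, quickly, that, them, they

8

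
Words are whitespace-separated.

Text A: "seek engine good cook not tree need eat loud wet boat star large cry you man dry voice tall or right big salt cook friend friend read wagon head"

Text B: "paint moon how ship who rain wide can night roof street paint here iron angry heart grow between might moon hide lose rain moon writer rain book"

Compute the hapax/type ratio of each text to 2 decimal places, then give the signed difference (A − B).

0.07

A: hapax=25, V=27, ratio=0.93
B: hapax=19, V=22, ratio=0.86
Difference = 0.93 − 0.86 = 0.07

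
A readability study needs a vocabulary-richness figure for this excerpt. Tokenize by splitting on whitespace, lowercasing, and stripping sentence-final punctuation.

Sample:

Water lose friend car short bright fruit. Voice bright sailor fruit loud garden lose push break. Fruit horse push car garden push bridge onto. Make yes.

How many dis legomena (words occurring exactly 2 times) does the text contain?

4

Frequencies: fruit:3, push:3, lose:2, car:2, bright:2, garden:2, water:1, friend:1, short:1, voice:1, sailor:1, loud:1, break:1, horse:1, bridge:1, onto:1, make:1, yes:1
Words with frequency 2: bright, car, garden, lose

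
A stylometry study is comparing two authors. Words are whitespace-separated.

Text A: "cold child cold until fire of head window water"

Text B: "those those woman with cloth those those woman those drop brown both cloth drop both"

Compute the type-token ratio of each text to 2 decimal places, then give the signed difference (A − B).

TTR(A) = 8/9 = 0.89
TTR(B) = 7/15 = 0.47
Difference = 0.89 − 0.47 = 0.42

0.42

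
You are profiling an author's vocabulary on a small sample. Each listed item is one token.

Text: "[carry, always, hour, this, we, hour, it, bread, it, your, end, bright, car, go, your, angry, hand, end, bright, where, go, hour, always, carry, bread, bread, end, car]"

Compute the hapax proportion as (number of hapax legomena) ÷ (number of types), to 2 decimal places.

Frequencies: hour:3, bread:3, end:3, carry:2, always:2, it:2, your:2, bright:2, car:2, go:2, this:1, we:1, angry:1, hand:1, where:1
Hapax count = 5; type count = 15.
Ratio = 5 / 15 = 0.33

0.33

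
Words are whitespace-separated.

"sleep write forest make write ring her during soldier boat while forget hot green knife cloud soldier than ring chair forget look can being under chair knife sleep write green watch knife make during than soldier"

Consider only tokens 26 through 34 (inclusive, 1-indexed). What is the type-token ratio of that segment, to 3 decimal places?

0.889

Segment tokens 26–34: chair, knife, sleep, write, green, watch, knife, make, during
Segment N = 9, segment V = 8.
TTR = 8 / 9 = 0.889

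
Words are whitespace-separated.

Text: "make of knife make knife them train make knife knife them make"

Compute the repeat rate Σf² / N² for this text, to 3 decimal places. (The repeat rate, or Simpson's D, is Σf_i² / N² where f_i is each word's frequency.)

Frequencies: make:4, knife:4, them:2, of:1, train:1
Σf² = 38; N² = 144
Repeat rate = 38 / 144 = 0.264

0.264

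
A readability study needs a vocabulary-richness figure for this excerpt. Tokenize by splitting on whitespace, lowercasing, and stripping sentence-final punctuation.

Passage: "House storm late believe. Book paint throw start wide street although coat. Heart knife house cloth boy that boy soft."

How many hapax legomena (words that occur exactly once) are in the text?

Frequencies: house:2, boy:2, storm:1, late:1, believe:1, book:1, paint:1, throw:1, start:1, wide:1, street:1, although:1, coat:1, heart:1, knife:1, cloth:1, that:1, soft:1
Hapax (freq=1): although, believe, book, cloth, coat, heart, knife, late, paint, soft, start, storm, street, that, throw, wide

16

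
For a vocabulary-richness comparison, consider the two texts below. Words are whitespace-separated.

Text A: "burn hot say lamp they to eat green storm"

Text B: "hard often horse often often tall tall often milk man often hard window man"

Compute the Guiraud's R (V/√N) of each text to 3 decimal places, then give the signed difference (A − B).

A: V=9, N=9, R=3.000
B: V=7, N=14, R=1.871
Difference = 3.000 − 1.871 = 1.129

1.129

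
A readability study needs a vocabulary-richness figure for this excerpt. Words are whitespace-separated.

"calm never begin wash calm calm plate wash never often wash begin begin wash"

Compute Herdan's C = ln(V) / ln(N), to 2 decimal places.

N = 14, V = 6.
ln(V) = 1.791759, ln(N) = 2.639057
C = 1.791759 / 2.639057 = 0.68

0.68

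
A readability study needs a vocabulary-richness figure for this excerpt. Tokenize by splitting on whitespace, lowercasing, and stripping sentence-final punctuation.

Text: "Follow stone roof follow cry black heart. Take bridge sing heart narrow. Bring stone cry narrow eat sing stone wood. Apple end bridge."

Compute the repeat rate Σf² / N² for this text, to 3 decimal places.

0.078

Frequencies: stone:3, follow:2, cry:2, heart:2, bridge:2, sing:2, narrow:2, roof:1, black:1, take:1, bring:1, eat:1, wood:1, apple:1, end:1
Σf² = 41; N² = 529
Repeat rate = 41 / 529 = 0.078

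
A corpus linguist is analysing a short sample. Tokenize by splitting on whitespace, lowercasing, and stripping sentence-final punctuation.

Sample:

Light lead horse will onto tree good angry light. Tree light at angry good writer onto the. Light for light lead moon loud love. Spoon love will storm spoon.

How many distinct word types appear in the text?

Distinct types: {angry, at, for, good, horse, lead, light, loud, love, moon, onto, spoon, storm, the, tree, will, writer}
V = 17

17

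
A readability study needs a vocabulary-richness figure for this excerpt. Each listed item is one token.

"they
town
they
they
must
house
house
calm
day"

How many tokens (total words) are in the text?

Tokens: they, town, they, they, must, house, house, calm, day
N = 9

9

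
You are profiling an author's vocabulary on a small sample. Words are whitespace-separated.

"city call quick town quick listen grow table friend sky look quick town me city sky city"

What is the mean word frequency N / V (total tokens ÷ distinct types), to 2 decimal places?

N = 17 tokens, V = 11 types.
Mean frequency = N / V = 17 / 11 = 1.55

1.55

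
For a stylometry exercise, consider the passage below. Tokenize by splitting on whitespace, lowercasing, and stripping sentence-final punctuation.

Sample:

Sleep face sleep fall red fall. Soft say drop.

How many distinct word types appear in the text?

7

Distinct types: {drop, face, fall, red, say, sleep, soft}
V = 7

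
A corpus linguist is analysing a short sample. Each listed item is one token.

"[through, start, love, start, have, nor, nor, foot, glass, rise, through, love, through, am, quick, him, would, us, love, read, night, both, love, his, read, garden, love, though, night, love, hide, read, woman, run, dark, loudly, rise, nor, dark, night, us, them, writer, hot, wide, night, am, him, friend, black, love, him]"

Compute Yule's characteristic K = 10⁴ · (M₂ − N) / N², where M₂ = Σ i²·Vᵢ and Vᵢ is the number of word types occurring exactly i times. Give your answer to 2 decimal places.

325.44

Frequencies: love:7, night:4, through:3, nor:3, him:3, read:3, start:2, rise:2, am:2, us:2, dark:2, have:1, foot:1, glass:1, quick:1, would:1, both:1, his:1, garden:1, though:1, … (10 more, each freq 1)
N = 52. Frequency spectrum: V_1=19, V_2=5, V_3=4, V_4=1, V_7=1
M₂ = 1²·19 + 2²·5 + 3²·4 + 4²·1 + 7²·1 = 140
K = 10000 × (140 − 52) / 52² = 325.44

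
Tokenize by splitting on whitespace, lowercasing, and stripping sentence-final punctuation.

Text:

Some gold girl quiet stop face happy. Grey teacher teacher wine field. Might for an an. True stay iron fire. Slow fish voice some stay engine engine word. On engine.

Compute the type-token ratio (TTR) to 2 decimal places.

N = 30 tokens, V = 24 types.
TTR = V / N = 24 / 30 = 0.80

0.80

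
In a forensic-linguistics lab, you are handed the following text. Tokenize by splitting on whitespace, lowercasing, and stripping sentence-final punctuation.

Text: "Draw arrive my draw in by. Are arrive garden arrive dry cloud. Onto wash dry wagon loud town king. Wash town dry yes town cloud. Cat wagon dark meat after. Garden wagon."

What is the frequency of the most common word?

Frequencies: arrive:3, dry:3, wagon:3, town:3, draw:2, garden:2, cloud:2, wash:2, my:1, in:1, by:1, are:1, onto:1, loud:1, king:1, yes:1, cat:1, dark:1, meat:1, after:1
Most common: 'arrive' with frequency 3.

3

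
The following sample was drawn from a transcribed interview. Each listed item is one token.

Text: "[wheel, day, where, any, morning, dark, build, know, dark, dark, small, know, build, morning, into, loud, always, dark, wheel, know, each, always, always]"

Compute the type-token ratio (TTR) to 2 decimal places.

N = 23 tokens, V = 13 types.
TTR = V / N = 13 / 23 = 0.57

0.57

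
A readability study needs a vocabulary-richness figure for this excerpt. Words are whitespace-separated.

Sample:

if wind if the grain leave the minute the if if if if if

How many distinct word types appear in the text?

Distinct types: {grain, if, leave, minute, the, wind}
V = 6

6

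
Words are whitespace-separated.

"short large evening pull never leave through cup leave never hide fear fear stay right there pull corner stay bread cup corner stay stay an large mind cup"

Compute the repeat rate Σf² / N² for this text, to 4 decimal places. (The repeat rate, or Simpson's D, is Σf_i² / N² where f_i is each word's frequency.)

Frequencies: stay:4, cup:3, large:2, pull:2, never:2, leave:2, fear:2, corner:2, short:1, evening:1, through:1, hide:1, right:1, there:1, bread:1, an:1, mind:1
Σf² = 58; N² = 784
Repeat rate = 58 / 784 = 0.0740

0.0740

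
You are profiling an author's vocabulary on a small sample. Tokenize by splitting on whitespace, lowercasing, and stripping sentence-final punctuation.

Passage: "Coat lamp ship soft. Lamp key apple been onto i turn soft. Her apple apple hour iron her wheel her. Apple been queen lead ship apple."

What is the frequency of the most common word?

Frequencies: apple:5, her:3, lamp:2, ship:2, soft:2, been:2, coat:1, key:1, onto:1, i:1, turn:1, hour:1, iron:1, wheel:1, queen:1, lead:1
Most common: 'apple' with frequency 5.

5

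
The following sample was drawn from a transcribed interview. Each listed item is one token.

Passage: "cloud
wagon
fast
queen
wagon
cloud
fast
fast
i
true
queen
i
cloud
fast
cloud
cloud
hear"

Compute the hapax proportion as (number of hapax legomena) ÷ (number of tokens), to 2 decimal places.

0.12

Frequencies: cloud:5, fast:4, wagon:2, queen:2, i:2, true:1, hear:1
Hapax count = 2; token count = 17.
Ratio = 2 / 17 = 0.12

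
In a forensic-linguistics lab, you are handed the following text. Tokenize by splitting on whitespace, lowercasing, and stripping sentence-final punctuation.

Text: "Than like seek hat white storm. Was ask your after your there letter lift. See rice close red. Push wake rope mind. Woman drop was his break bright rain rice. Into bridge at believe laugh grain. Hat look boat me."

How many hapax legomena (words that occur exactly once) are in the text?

Frequencies: hat:2, was:2, your:2, rice:2, than:1, like:1, seek:1, white:1, storm:1, ask:1, after:1, there:1, letter:1, lift:1, see:1, close:1, red:1, push:1, wake:1, rope:1, … (16 more, each freq 1)
Hapax (freq=1): after, ask, at, believe, boat, break, bridge, bright, close, drop, grain, his, into, laugh, letter, lift, like, look, me, mind, push, rain, red, rope, see, seek, storm, than, there, wake, white, woman

32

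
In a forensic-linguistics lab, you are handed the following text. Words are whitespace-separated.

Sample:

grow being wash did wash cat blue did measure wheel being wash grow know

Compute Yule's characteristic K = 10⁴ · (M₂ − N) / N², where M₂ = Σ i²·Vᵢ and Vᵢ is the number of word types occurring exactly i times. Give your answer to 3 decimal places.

612.245

Frequencies: wash:3, grow:2, being:2, did:2, cat:1, blue:1, measure:1, wheel:1, know:1
N = 14. Frequency spectrum: V_1=5, V_2=3, V_3=1
M₂ = 1²·5 + 2²·3 + 3²·1 = 26
K = 10000 × (26 − 14) / 14² = 612.245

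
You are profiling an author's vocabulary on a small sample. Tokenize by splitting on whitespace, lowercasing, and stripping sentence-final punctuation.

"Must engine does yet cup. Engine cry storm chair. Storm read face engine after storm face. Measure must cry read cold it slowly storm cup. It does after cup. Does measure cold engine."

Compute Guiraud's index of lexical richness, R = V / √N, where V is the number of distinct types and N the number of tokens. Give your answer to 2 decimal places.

2.61

N = 33, V = 15.
√N = 5.744563
R = 15 / 5.744563 = 2.61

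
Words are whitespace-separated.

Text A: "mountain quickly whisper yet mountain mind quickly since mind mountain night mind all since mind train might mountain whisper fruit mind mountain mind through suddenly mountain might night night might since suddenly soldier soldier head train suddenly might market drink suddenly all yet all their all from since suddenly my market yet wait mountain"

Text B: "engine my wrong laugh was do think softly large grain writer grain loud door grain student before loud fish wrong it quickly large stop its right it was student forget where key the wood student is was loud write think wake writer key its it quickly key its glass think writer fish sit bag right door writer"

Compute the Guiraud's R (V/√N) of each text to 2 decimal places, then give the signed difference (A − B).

-1.38

A: V=21, N=54, R=2.86
B: V=32, N=57, R=4.24
Difference = 2.86 − 4.24 = -1.38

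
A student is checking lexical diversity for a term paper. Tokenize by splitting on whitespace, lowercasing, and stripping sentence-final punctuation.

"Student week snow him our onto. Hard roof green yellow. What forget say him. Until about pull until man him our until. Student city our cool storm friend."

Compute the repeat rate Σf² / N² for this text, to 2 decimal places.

0.06

Frequencies: him:3, our:3, until:3, student:2, week:1, snow:1, onto:1, hard:1, roof:1, green:1, yellow:1, what:1, forget:1, say:1, about:1, pull:1, man:1, city:1, cool:1, storm:1, … (1 more, each freq 1)
Σf² = 48; N² = 784
Repeat rate = 48 / 784 = 0.06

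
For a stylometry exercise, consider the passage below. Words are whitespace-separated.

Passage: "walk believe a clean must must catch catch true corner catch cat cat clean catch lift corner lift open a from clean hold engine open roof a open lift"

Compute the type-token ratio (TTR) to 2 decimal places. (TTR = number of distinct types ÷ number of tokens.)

0.52

N = 29 tokens, V = 15 types.
TTR = V / N = 15 / 29 = 0.52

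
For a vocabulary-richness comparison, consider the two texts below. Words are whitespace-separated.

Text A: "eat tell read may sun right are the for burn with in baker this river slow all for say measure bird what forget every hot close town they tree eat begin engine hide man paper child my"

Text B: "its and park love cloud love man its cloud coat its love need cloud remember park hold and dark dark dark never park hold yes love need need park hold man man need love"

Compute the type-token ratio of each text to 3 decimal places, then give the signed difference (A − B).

0.564

TTR(A) = 35/37 = 0.946
TTR(B) = 13/34 = 0.382
Difference = 0.946 − 0.382 = 0.564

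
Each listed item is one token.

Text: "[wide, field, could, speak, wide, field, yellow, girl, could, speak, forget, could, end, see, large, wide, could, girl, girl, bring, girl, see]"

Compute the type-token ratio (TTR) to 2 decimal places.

N = 22 tokens, V = 11 types.
TTR = V / N = 11 / 22 = 0.50

0.50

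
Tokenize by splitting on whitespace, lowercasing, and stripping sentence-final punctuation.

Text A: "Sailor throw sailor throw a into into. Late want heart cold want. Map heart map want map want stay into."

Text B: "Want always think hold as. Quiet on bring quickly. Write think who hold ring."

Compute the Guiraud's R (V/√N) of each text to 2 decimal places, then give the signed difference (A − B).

-0.97

A: V=10, N=20, R=2.24
B: V=12, N=14, R=3.21
Difference = 2.24 − 3.21 = -0.97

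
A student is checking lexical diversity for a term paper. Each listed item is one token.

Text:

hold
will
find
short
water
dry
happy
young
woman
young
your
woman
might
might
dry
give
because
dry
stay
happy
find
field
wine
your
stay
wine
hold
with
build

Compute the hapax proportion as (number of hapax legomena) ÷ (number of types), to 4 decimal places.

Frequencies: dry:3, hold:2, find:2, happy:2, young:2, woman:2, your:2, might:2, stay:2, wine:2, will:1, short:1, water:1, give:1, because:1, field:1, with:1, build:1
Hapax count = 8; type count = 18.
Ratio = 8 / 18 = 0.4444

0.4444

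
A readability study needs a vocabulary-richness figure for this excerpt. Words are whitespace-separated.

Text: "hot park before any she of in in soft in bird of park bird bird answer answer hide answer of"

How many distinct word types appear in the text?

11

Distinct types: {answer, any, before, bird, hide, hot, in, of, park, she, soft}
V = 11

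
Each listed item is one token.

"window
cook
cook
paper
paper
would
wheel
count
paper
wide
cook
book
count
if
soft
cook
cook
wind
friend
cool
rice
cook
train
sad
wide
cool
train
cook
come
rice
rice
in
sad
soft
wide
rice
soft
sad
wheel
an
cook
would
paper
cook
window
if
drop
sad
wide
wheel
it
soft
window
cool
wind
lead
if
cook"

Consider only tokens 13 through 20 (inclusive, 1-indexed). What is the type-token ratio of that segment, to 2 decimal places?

Segment tokens 13–20: count, if, soft, cook, cook, wind, friend, cool
Segment N = 8, segment V = 7.
TTR = 7 / 8 = 0.88

0.88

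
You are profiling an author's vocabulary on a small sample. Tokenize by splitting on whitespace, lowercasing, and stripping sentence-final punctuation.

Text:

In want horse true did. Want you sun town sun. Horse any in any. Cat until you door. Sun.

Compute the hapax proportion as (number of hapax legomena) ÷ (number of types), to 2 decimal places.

Frequencies: sun:3, in:2, want:2, horse:2, you:2, any:2, true:1, did:1, town:1, cat:1, until:1, door:1
Hapax count = 6; type count = 12.
Ratio = 6 / 12 = 0.50

0.50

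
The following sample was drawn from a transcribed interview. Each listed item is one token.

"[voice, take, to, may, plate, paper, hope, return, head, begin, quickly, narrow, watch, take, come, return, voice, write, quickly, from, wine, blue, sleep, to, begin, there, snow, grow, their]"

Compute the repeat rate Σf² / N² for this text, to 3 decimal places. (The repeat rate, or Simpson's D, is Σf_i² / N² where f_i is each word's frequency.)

0.049

Frequencies: voice:2, take:2, to:2, return:2, begin:2, quickly:2, may:1, plate:1, paper:1, hope:1, head:1, narrow:1, watch:1, come:1, write:1, from:1, wine:1, blue:1, sleep:1, there:1, … (3 more, each freq 1)
Σf² = 41; N² = 841
Repeat rate = 41 / 841 = 0.049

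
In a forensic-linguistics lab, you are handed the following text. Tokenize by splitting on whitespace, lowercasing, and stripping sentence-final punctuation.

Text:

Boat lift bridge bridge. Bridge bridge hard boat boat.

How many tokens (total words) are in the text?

9

Tokens: boat, lift, bridge, bridge, bridge, bridge, hard, boat, boat
N = 9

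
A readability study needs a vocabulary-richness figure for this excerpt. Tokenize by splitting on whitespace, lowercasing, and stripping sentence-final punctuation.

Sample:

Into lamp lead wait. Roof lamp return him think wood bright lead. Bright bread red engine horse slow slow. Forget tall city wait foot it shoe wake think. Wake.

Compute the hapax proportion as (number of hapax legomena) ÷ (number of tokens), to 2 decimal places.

Frequencies: lamp:2, lead:2, wait:2, think:2, bright:2, slow:2, wake:2, into:1, roof:1, return:1, him:1, wood:1, bread:1, red:1, engine:1, horse:1, forget:1, tall:1, city:1, foot:1, … (2 more, each freq 1)
Hapax count = 15; token count = 29.
Ratio = 15 / 29 = 0.52

0.52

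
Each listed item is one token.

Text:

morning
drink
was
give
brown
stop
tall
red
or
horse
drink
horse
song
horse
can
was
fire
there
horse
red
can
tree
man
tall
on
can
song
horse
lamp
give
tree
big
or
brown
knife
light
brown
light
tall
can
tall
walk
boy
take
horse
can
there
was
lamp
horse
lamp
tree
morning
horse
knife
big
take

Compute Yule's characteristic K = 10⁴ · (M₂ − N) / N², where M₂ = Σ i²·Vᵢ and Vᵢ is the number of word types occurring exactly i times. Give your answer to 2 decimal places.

Frequencies: horse:8, can:5, tall:4, was:3, brown:3, tree:3, lamp:3, morning:2, drink:2, give:2, red:2, or:2, song:2, there:2, big:2, knife:2, light:2, take:2, stop:1, fire:1, … (4 more, each freq 1)
N = 57. Frequency spectrum: V_1=6, V_2=11, V_3=4, V_4=1, V_5=1, V_8=1
M₂ = 1²·6 + 2²·11 + 3²·4 + 4²·1 + 5²·1 + 8²·1 = 191
K = 10000 × (191 − 57) / 57² = 412.43

412.43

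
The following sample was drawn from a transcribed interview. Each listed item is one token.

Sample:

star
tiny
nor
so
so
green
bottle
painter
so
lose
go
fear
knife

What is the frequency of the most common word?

Frequencies: so:3, star:1, tiny:1, nor:1, green:1, bottle:1, painter:1, lose:1, go:1, fear:1, knife:1
Most common: 'so' with frequency 3.

3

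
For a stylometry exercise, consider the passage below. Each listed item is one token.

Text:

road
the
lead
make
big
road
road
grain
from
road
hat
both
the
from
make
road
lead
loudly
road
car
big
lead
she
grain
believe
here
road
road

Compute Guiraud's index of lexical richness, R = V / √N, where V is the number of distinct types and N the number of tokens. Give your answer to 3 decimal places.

2.646

N = 28, V = 14.
√N = 5.291503
R = 14 / 5.291503 = 2.646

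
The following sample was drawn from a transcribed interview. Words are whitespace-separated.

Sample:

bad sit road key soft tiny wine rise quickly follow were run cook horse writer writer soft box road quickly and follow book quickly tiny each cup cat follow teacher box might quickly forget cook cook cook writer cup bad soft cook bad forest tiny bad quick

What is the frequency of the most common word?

Frequencies: cook:5, bad:4, quickly:4, soft:3, tiny:3, follow:3, writer:3, road:2, box:2, cup:2, sit:1, key:1, wine:1, rise:1, were:1, run:1, horse:1, and:1, book:1, each:1, … (6 more, each freq 1)
Most common: 'cook' with frequency 5.

5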